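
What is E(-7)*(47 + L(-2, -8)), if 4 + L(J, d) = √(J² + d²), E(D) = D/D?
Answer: 43 + 2*√17 ≈ 51.246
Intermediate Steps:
E(D) = 1
L(J, d) = -4 + √(J² + d²)
E(-7)*(47 + L(-2, -8)) = 1*(47 + (-4 + √((-2)² + (-8)²))) = 1*(47 + (-4 + √(4 + 64))) = 1*(47 + (-4 + √68)) = 1*(47 + (-4 + 2*√17)) = 1*(43 + 2*√17) = 43 + 2*√17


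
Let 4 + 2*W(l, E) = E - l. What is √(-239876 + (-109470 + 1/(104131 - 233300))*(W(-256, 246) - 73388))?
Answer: √133581931659976012185/129169 ≈ 89478.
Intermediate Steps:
W(l, E) = -2 + E/2 - l/2 (W(l, E) = -2 + (E - l)/2 = -2 + (E/2 - l/2) = -2 + E/2 - l/2)
√(-239876 + (-109470 + 1/(104131 - 233300))*(W(-256, 246) - 73388)) = √(-239876 + (-109470 + 1/(104131 - 233300))*((-2 + (½)*246 - ½*(-256)) - 73388)) = √(-239876 + (-109470 + 1/(-129169))*((-2 + 123 + 128) - 73388)) = √(-239876 + (-109470 - 1/129169)*(249 - 73388)) = √(-239876 - 14140130431/129169*(-73139)) = √(-239876 + 1034194999592909/129169) = √(1034164015049865/129169) = √133581931659976012185/129169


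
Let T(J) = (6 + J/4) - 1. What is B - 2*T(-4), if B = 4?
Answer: -4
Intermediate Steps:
T(J) = 5 + J/4 (T(J) = (6 + J*(¼)) - 1 = (6 + J/4) - 1 = 5 + J/4)
B - 2*T(-4) = 4 - 2*(5 + (¼)*(-4)) = 4 - 2*(5 - 1) = 4 - 2*4 = 4 - 8 = -4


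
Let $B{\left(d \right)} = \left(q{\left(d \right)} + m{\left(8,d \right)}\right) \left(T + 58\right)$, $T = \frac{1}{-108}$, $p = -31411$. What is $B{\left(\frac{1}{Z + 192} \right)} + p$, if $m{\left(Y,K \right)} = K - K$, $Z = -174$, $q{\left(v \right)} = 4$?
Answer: $- \frac{841834}{27} \approx -31179.0$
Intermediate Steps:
$T = - \frac{1}{108} \approx -0.0092593$
$m{\left(Y,K \right)} = 0$
$B{\left(d \right)} = \frac{6263}{27}$ ($B{\left(d \right)} = \left(4 + 0\right) \left(- \frac{1}{108} + 58\right) = 4 \cdot \frac{6263}{108} = \frac{6263}{27}$)
$B{\left(\frac{1}{Z + 192} \right)} + p = \frac{6263}{27} - 31411 = - \frac{841834}{27}$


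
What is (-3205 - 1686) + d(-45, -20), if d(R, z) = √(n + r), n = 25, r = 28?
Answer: -4891 + √53 ≈ -4883.7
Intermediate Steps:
d(R, z) = √53 (d(R, z) = √(25 + 28) = √53)
(-3205 - 1686) + d(-45, -20) = (-3205 - 1686) + √53 = -4891 + √53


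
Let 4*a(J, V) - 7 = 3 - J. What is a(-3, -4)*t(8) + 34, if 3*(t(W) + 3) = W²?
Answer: 1123/12 ≈ 93.583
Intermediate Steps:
a(J, V) = 5/2 - J/4 (a(J, V) = 7/4 + (3 - J)/4 = 7/4 + (¾ - J/4) = 5/2 - J/4)
t(W) = -3 + W²/3
a(-3, -4)*t(8) + 34 = (5/2 - ¼*(-3))*(-3 + (⅓)*8²) + 34 = (5/2 + ¾)*(-3 + (⅓)*64) + 34 = 13*(-3 + 64/3)/4 + 34 = (13/4)*(55/3) + 34 = 715/12 + 34 = 1123/12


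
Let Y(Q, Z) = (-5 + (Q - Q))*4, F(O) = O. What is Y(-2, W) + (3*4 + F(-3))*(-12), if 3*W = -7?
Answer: -128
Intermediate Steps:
W = -7/3 (W = (⅓)*(-7) = -7/3 ≈ -2.3333)
Y(Q, Z) = -20 (Y(Q, Z) = (-5 + 0)*4 = -5*4 = -20)
Y(-2, W) + (3*4 + F(-3))*(-12) = -20 + (3*4 - 3)*(-12) = -20 + (12 - 3)*(-12) = -20 + 9*(-12) = -20 - 108 = -128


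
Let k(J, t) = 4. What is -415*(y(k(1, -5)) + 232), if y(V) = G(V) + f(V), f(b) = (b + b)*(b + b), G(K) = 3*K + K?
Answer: -129480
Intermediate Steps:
G(K) = 4*K
f(b) = 4*b² (f(b) = (2*b)*(2*b) = 4*b²)
y(V) = 4*V + 4*V²
-415*(y(k(1, -5)) + 232) = -415*(4*4*(1 + 4) + 232) = -415*(4*4*5 + 232) = -415*(80 + 232) = -415*312 = -129480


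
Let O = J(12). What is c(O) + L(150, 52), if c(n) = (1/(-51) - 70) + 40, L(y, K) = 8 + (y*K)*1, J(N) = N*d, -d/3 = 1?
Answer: 396677/51 ≈ 7778.0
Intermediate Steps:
d = -3 (d = -3*1 = -3)
J(N) = -3*N (J(N) = N*(-3) = -3*N)
L(y, K) = 8 + K*y (L(y, K) = 8 + (K*y)*1 = 8 + K*y)
O = -36 (O = -3*12 = -36)
c(n) = -1531/51 (c(n) = (-1/51 - 70) + 40 = -3571/51 + 40 = -1531/51)
c(O) + L(150, 52) = -1531/51 + (8 + 52*150) = -1531/51 + (8 + 7800) = -1531/51 + 7808 = 396677/51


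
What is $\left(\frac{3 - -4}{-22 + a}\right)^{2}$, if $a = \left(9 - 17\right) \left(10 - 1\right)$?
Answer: $\frac{49}{8836} \approx 0.0055455$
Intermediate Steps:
$a = -72$ ($a = \left(-8\right) 9 = -72$)
$\left(\frac{3 - -4}{-22 + a}\right)^{2} = \left(\frac{3 - -4}{-22 - 72}\right)^{2} = \left(\frac{3 + 4}{-94}\right)^{2} = \left(7 \left(- \frac{1}{94}\right)\right)^{2} = \left(- \frac{7}{94}\right)^{2} = \frac{49}{8836}$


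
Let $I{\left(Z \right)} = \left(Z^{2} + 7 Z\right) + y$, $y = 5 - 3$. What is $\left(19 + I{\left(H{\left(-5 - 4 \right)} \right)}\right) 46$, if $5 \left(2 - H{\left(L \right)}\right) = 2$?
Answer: $\frac{39974}{25} \approx 1599.0$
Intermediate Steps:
$y = 2$
$H{\left(L \right)} = \frac{8}{5}$ ($H{\left(L \right)} = 2 - \frac{2}{5} = \frac{8}{5}$)
$I{\left(Z \right)} = 2 + Z^{2} + 7 Z$ ($I{\left(Z \right)} = \left(Z^{2} + 7 Z\right) + 2 = 2 + Z^{2} + 7 Z$)
$\left(19 + I{\left(H{\left(-5 - 4 \right)} \right)}\right) 46 = \left(19 + \left(2 + \left(\frac{8}{5}\right)^{2} + 7 \cdot \frac{8}{5}\right)\right) 46 = \left(19 + \left(2 + \frac{64}{25} + \frac{56}{5}\right)\right) 46 = \left(19 + \frac{394}{25}\right) 46 = \frac{869}{25} \cdot 46 = \frac{39974}{25}$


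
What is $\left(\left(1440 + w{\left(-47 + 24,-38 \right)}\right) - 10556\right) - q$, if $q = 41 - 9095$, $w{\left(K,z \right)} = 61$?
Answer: $-1$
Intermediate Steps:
$q = -9054$ ($q = 41 - 9095 = -9054$)
$\left(\left(1440 + w{\left(-47 + 24,-38 \right)}\right) - 10556\right) - q = \left(\left(1440 + 61\right) - 10556\right) - -9054 = \left(1501 - 10556\right) + 9054 = -9055 + 9054 = -1$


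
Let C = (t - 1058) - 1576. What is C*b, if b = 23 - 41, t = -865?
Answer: 62982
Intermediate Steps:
C = -3499 (C = (-865 - 1058) - 1576 = -1923 - 1576 = -3499)
b = -18
C*b = -3499*(-18) = 62982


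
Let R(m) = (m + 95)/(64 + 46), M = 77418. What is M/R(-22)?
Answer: 8515980/73 ≈ 1.1666e+5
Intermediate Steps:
R(m) = 19/22 + m/110 (R(m) = (95 + m)/110 = (95 + m)*(1/110) = 19/22 + m/110)
M/R(-22) = 77418/(19/22 + (1/110)*(-22)) = 77418/(19/22 - ⅕) = 77418/(73/110) = 77418*(110/73) = 8515980/73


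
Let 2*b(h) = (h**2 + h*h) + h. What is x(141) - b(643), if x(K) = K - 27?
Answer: -827313/2 ≈ -4.1366e+5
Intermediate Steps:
x(K) = -27 + K
b(h) = h**2 + h/2 (b(h) = ((h**2 + h*h) + h)/2 = ((h**2 + h**2) + h)/2 = (2*h**2 + h)/2 = (h + 2*h**2)/2 = h**2 + h/2)
x(141) - b(643) = (-27 + 141) - 643*(1/2 + 643) = 114 - 643*1287/2 = 114 - 1*827541/2 = 114 - 827541/2 = -827313/2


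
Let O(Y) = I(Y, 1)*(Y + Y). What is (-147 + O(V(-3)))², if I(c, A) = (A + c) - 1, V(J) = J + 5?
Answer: 19321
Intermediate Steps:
V(J) = 5 + J
I(c, A) = -1 + A + c
O(Y) = 2*Y² (O(Y) = (-1 + 1 + Y)*(Y + Y) = Y*(2*Y) = 2*Y²)
(-147 + O(V(-3)))² = (-147 + 2*(5 - 3)²)² = (-147 + 2*2²)² = (-147 + 2*4)² = (-147 + 8)² = (-139)² = 19321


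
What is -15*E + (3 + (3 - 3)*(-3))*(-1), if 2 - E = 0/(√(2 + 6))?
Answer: -33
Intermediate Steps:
E = 2 (E = 2 - 0/(√(2 + 6)) = 2 - 0/(√8) = 2 - 0/(2*√2) = 2 - 0*√2/4 = 2 - 1*0 = 2 + 0 = 2)
-15*E + (3 + (3 - 3)*(-3))*(-1) = -15*2 + (3 + (3 - 3)*(-3))*(-1) = -30 + (3 + 0*(-3))*(-1) = -30 + (3 + 0)*(-1) = -30 + 3*(-1) = -30 - 3 = -33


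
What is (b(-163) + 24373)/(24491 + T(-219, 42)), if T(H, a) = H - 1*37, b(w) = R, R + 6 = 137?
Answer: 24504/24235 ≈ 1.0111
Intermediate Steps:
R = 131 (R = -6 + 137 = 131)
b(w) = 131
T(H, a) = -37 + H (T(H, a) = H - 37 = -37 + H)
(b(-163) + 24373)/(24491 + T(-219, 42)) = (131 + 24373)/(24491 + (-37 - 219)) = 24504/(24491 - 256) = 24504/24235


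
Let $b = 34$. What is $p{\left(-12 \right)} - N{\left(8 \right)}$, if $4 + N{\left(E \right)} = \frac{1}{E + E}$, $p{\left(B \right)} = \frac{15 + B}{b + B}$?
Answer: $\frac{717}{176} \approx 4.0739$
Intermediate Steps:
$p{\left(B \right)} = \frac{15 + B}{34 + B}$
$N{\left(E \right)} = -4 + \frac{1}{2 E}$ ($N{\left(E \right)} = -4 + \frac{1}{E + E} = -4 + \frac{1}{2 E}$)
$p{\left(-12 \right)} - N{\left(8 \right)} = \frac{15 - 12}{34 - 12} - \left(-4 + \frac{1}{2 \cdot 8}\right) = \frac{1}{22} \cdot 3 - \left(-4 + \frac{1}{2} \cdot \frac{1}{8}\right) = \frac{1}{22} \cdot 3 - \left(-4 + \frac{1}{16}\right) = \frac{3}{22} - - \frac{63}{16} = \frac{3}{22} + \frac{63}{16} = \frac{717}{176}$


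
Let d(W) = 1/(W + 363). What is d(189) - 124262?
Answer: -68592623/552 ≈ -1.2426e+5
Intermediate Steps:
d(W) = 1/(363 + W)
d(189) - 124262 = 1/(363 + 189) - 124262 = 1/552 - 124262 = -68592623/552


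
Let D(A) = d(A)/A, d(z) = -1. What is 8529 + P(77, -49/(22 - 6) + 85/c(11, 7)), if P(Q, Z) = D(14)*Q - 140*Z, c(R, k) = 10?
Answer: 31049/4 ≈ 7762.3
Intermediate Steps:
D(A) = -1/A
P(Q, Z) = -140*Z - Q/14 (P(Q, Z) = (-1/14)*Q - 140*Z = (-1*1/14)*Q - 140*Z = -Q/14 - 140*Z = -140*Z - Q/14)
8529 + P(77, -49/(22 - 6) + 85/c(11, 7)) = 8529 + (-140*(-49/(22 - 6) + 85/10) - 1/14*77) = 8529 + (-140*(-49/16 + 85*(1/10)) - 11/2) = 8529 + (-140*(-49*1/16 + 17/2) - 11/2) = 8529 + (-140*(-49/16 + 17/2) - 11/2) = 8529 + (-140*87/16 - 11/2) = 8529 + (-3045/4 - 11/2) = 8529 - 3067/4 = 31049/4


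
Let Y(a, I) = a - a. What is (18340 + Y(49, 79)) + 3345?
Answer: 21685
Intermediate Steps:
Y(a, I) = 0
(18340 + Y(49, 79)) + 3345 = (18340 + 0) + 3345 = 18340 + 3345 = 21685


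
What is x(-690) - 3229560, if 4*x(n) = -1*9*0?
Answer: -3229560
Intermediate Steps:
x(n) = 0 (x(n) = (-1*9*0)/4 = (-9*0)/4 = (¼)*0 = 0)
x(-690) - 3229560 = 0 - 3229560 = -3229560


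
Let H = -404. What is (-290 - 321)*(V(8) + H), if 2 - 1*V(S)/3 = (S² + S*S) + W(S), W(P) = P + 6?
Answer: 503464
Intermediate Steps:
W(P) = 6 + P
V(S) = -12 - 6*S² - 3*S (V(S) = 6 - 3*((S² + S*S) + (6 + S)) = 6 - 3*((S² + S²) + (6 + S)) = 6 - 3*(2*S² + (6 + S)) = 6 - 3*(6 + S + 2*S²) = 6 + (-18 - 6*S² - 3*S) = -12 - 6*S² - 3*S)
(-290 - 321)*(V(8) + H) = (-290 - 321)*((-12 - 6*8² - 3*8) - 404) = -611*((-12 - 6*64 - 24) - 404) = -611*((-12 - 384 - 24) - 404) = -611*(-420 - 404) = -611*(-824) = 503464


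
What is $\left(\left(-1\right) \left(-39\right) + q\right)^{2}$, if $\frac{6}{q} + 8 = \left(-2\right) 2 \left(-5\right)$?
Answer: $\frac{6241}{4} \approx 1560.3$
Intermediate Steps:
$q = \frac{1}{2}$ ($q = \frac{6}{-8 + \left(-2\right) 2 \left(-5\right)} = \frac{6}{-8 - -20} = \frac{6}{-8 + 20} = \frac{6}{12} = 6 \cdot \frac{1}{12} = \frac{1}{2} \approx 0.5$)
$\left(\left(-1\right) \left(-39\right) + q\right)^{2} = \left(\left(-1\right) \left(-39\right) + \frac{1}{2}\right)^{2} = \left(39 + \frac{1}{2}\right)^{2} = \left(\frac{79}{2}\right)^{2} = \frac{6241}{4}$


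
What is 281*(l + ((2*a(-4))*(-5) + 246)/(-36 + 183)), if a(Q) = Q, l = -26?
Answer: -993616/147 ≈ -6759.3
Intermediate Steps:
281*(l + ((2*a(-4))*(-5) + 246)/(-36 + 183)) = 281*(-26 + ((2*(-4))*(-5) + 246)/(-36 + 183)) = 281*(-26 + (-8*(-5) + 246)/147) = 281*(-26 + (40 + 246)*(1/147)) = 281*(-26 + 286*(1/147)) = 281*(-26 + 286/147) = 281*(-3536/147) = -993616/147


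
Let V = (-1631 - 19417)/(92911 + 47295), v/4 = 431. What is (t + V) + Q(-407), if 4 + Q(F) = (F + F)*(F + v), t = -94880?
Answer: -81804743490/70103 ≈ -1.1669e+6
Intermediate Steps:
v = 1724 (v = 4*431 = 1724)
Q(F) = -4 + 2*F*(1724 + F) (Q(F) = -4 + (F + F)*(F + 1724) = -4 + (2*F)*(1724 + F) = -4 + 2*F*(1724 + F))
V = -10524/70103 (V = -21048/140206 = -21048*1/140206 = -10524/70103 ≈ -0.15012)
(t + V) + Q(-407) = (-94880 - 10524/70103) + (-4 + 2*(-407)² + 3448*(-407)) = -6651383164/70103 + (-4 + 2*165649 - 1403336) = -6651383164/70103 + (-4 + 331298 - 1403336) = -6651383164/70103 - 1072042 = -81804743490/70103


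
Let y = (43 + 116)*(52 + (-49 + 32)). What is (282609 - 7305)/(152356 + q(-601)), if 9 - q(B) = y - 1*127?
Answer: 275304/146927 ≈ 1.8737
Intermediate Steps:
y = 5565 (y = 159*(52 - 17) = 159*35 = 5565)
q(B) = -5429 (q(B) = 9 - (5565 - 1*127) = 9 - (5565 - 127) = 9 - 1*5438 = 9 - 5438 = -5429)
(282609 - 7305)/(152356 + q(-601)) = (282609 - 7305)/(152356 - 5429) = 275304/146927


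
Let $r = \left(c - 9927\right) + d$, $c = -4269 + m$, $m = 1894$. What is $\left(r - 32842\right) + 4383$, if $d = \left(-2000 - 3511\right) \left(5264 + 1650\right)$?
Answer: $-38143815$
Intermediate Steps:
$d = -38103054$ ($d = \left(-5511\right) 6914 = -38103054$)
$c = -2375$ ($c = -4269 + 1894 = -2375$)
$r = -38115356$ ($r = \left(-2375 - 9927\right) - 38103054 = -12302 - 38103054 = -38115356$)
$\left(r - 32842\right) + 4383 = \left(-38115356 - 32842\right) + 4383 = -38148198 + 4383 = -38143815$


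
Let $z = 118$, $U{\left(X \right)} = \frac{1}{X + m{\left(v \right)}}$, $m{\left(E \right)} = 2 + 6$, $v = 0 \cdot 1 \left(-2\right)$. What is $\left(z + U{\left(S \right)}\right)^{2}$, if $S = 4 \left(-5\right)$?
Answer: $\frac{2002225}{144} \approx 13904.0$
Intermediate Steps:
$S = -20$
$v = 0$ ($v = 0 \left(-2\right) = 0$)
$m{\left(E \right)} = 8$
$U{\left(X \right)} = \frac{1}{8 + X}$ ($U{\left(X \right)} = \frac{1}{X + 8} = \frac{1}{8 + X}$)
$\left(z + U{\left(S \right)}\right)^{2} = \left(118 + \frac{1}{8 - 20}\right)^{2} = \left(118 + \frac{1}{-12}\right)^{2} = \left(118 - \frac{1}{12}\right)^{2} = \left(\frac{1415}{12}\right)^{2} = \frac{2002225}{144}$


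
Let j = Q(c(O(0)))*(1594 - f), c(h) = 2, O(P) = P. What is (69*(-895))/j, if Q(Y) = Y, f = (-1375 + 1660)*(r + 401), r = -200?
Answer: 61755/111382 ≈ 0.55444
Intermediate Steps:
f = 57285 (f = (-1375 + 1660)*(-200 + 401) = 285*201 = 57285)
j = -111382 (j = 2*(1594 - 1*57285) = 2*(1594 - 57285) = 2*(-55691) = -111382)
(69*(-895))/j = (69*(-895))/(-111382) = -61755*(-1/111382) = 61755/111382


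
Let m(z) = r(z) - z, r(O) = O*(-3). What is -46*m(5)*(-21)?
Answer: -19320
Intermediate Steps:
r(O) = -3*O
m(z) = -4*z (m(z) = -3*z - z = -4*z)
-46*m(5)*(-21) = -(-184)*5*(-21) = -46*(-20)*(-21) = 920*(-21) = -19320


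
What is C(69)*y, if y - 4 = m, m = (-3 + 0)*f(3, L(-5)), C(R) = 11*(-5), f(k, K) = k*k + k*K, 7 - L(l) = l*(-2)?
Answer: -220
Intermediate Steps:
L(l) = 7 + 2*l (L(l) = 7 - l*(-2) = 7 - (-2)*l = 7 + 2*l)
f(k, K) = k² + K*k
C(R) = -55
m = 0 (m = (-3 + 0)*(3*((7 + 2*(-5)) + 3)) = -9*((7 - 10) + 3) = -9*(-3 + 3) = -9*0 = -3*0 = 0)
y = 4 (y = 4 + 0 = 4)
C(69)*y = -55*4 = -220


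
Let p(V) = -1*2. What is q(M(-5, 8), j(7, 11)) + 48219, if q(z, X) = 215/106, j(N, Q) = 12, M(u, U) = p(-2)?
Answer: 5111429/106 ≈ 48221.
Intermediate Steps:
p(V) = -2
M(u, U) = -2
q(z, X) = 215/106 (q(z, X) = 215*(1/106) = 215/106)
q(M(-5, 8), j(7, 11)) + 48219 = 215/106 + 48219 = 5111429/106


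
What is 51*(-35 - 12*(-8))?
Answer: 3111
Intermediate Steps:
51*(-35 - 12*(-8)) = 51*(-35 + 96) = 51*61 = 3111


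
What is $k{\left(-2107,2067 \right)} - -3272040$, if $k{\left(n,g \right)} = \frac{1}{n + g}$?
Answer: $\frac{130881599}{40} \approx 3.272 \cdot 10^{6}$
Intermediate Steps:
$k{\left(n,g \right)} = \frac{1}{g + n}$
$k{\left(-2107,2067 \right)} - -3272040 = \frac{1}{2067 - 2107} - -3272040 = \frac{1}{-40} + 3272040 = - \frac{1}{40} + 3272040 = \frac{130881599}{40}$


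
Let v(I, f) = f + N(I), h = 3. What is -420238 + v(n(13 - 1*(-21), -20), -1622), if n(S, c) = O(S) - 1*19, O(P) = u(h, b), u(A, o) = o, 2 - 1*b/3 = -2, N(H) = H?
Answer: -421867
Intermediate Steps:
b = 12 (b = 6 - 3*(-2) = 6 + 6 = 12)
O(P) = 12
n(S, c) = -7 (n(S, c) = 12 - 1*19 = 12 - 19 = -7)
v(I, f) = I + f (v(I, f) = f + I = I + f)
-420238 + v(n(13 - 1*(-21), -20), -1622) = -420238 + (-7 - 1622) = -420238 - 1629 = -421867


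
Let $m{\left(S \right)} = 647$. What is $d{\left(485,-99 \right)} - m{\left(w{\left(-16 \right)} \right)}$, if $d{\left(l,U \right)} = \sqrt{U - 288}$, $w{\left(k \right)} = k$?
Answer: $-647 + 3 i \sqrt{43} \approx -647.0 + 19.672 i$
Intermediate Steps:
$d{\left(l,U \right)} = \sqrt{-288 + U}$
$d{\left(485,-99 \right)} - m{\left(w{\left(-16 \right)} \right)} = \sqrt{-288 - 99} - 647 = \sqrt{-387} - 647 = 3 i \sqrt{43} - 647 = -647 + 3 i \sqrt{43}$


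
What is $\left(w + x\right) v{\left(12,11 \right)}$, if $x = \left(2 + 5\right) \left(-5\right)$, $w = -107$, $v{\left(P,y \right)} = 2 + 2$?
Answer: $-568$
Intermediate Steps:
$v{\left(P,y \right)} = 4$
$x = -35$ ($x = 7 \left(-5\right) = -35$)
$\left(w + x\right) v{\left(12,11 \right)} = \left(-107 - 35\right) 4 = \left(-142\right) 4 = -568$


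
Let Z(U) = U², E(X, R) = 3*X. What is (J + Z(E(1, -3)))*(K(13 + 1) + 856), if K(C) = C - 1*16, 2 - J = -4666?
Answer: 3994158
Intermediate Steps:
J = 4668 (J = 2 - 1*(-4666) = 2 + 4666 = 4668)
K(C) = -16 + C (K(C) = C - 16 = -16 + C)
(J + Z(E(1, -3)))*(K(13 + 1) + 856) = (4668 + (3*1)²)*((-16 + (13 + 1)) + 856) = (4668 + 3²)*((-16 + 14) + 856) = (4668 + 9)*(-2 + 856) = 4677*854 = 3994158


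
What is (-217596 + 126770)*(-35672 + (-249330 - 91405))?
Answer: 34187542182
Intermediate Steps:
(-217596 + 126770)*(-35672 + (-249330 - 91405)) = -90826*(-35672 - 340735) = -90826*(-376407) = 34187542182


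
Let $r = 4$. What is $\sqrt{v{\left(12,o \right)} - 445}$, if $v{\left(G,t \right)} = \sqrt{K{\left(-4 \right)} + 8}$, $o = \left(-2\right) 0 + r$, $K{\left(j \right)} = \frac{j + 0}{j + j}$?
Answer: $\frac{\sqrt{-1780 + 2 \sqrt{34}}}{2} \approx 21.026 i$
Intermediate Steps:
$K{\left(j \right)} = \frac{1}{2}$ ($K{\left(j \right)} = \frac{j}{2 j} = j \frac{1}{2 j} = \frac{1}{2}$)
$o = 4$ ($o = \left(-2\right) 0 + 4 = 0 + 4 = 4$)
$v{\left(G,t \right)} = \frac{\sqrt{34}}{2}$ ($v{\left(G,t \right)} = \sqrt{\frac{1}{2} + 8} = \sqrt{\frac{17}{2}} = \frac{\sqrt{34}}{2}$)
$\sqrt{v{\left(12,o \right)} - 445} = \sqrt{\frac{\sqrt{34}}{2} - 445} = \sqrt{-445 + \frac{\sqrt{34}}{2}}$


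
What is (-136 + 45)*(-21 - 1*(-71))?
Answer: -4550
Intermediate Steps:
(-136 + 45)*(-21 - 1*(-71)) = -91*(-21 + 71) = -91*50 = -4550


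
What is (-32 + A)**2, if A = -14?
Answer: 2116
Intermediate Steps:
(-32 + A)**2 = (-32 - 14)**2 = (-46)**2 = 2116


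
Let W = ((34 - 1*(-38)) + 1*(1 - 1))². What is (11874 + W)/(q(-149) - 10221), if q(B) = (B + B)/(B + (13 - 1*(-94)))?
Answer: -179109/107246 ≈ -1.6701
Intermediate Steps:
q(B) = 2*B/(107 + B) (q(B) = (2*B)/(B + (13 + 94)) = (2*B)/(B + 107) = (2*B)/(107 + B) = 2*B/(107 + B))
W = 5184 (W = ((34 + 38) + 1*0)² = (72 + 0)² = 72² = 5184)
(11874 + W)/(q(-149) - 10221) = (11874 + 5184)/(2*(-149)/(107 - 149) - 10221) = 17058/(2*(-149)/(-42) - 10221) = 17058/(2*(-149)*(-1/42) - 10221) = 17058/(149/21 - 10221) = 17058/(-214492/21) = 17058*(-21/214492) = -179109/107246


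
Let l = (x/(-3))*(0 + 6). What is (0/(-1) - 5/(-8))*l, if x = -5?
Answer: 25/4 ≈ 6.2500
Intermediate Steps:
l = 10 (l = (-5/(-3))*(0 + 6) = -5*(-1/3)*6 = (5/3)*6 = 10)
(0/(-1) - 5/(-8))*l = (0/(-1) - 5/(-8))*10 = (0*(-1) - 5*(-1/8))*10 = (0 + 5/8)*10 = (5/8)*10 = 25/4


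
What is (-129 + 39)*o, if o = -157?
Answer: 14130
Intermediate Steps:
(-129 + 39)*o = (-129 + 39)*(-157) = -90*(-157) = 14130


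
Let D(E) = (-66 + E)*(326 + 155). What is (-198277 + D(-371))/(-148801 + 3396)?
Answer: 408474/145405 ≈ 2.8092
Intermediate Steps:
D(E) = -31746 + 481*E (D(E) = (-66 + E)*481 = -31746 + 481*E)
(-198277 + D(-371))/(-148801 + 3396) = (-198277 + (-31746 + 481*(-371)))/(-148801 + 3396) = (-198277 + (-31746 - 178451))/(-145405) = (-198277 - 210197)*(-1/145405) = -408474*(-1/145405) = 408474/145405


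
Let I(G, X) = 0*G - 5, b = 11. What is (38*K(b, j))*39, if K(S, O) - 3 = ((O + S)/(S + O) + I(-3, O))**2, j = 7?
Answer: 28158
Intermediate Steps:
I(G, X) = -5 (I(G, X) = 0 - 5 = -5)
K(S, O) = 19 (K(S, O) = 3 + ((O + S)/(S + O) - 5)**2 = 3 + ((O + S)/(O + S) - 5)**2 = 3 + (1 - 5)**2 = 3 + (-4)**2 = 3 + 16 = 19)
(38*K(b, j))*39 = (38*19)*39 = 722*39 = 28158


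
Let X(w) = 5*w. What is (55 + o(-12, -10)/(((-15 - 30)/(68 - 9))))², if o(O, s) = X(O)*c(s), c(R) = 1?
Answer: 160801/9 ≈ 17867.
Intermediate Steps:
o(O, s) = 5*O (o(O, s) = (5*O)*1 = 5*O)
(55 + o(-12, -10)/(((-15 - 30)/(68 - 9))))² = (55 + (5*(-12))/(((-15 - 30)/(68 - 9))))² = (55 - 60/((-45/59)))² = (55 - 60/((-45*1/59)))² = (55 - 60/(-45/59))² = (55 - 60*(-59/45))² = (55 + 236/3)² = (401/3)² = 160801/9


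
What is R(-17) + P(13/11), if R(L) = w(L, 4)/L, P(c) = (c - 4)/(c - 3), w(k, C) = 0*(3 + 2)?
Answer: 31/20 ≈ 1.5500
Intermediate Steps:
w(k, C) = 0 (w(k, C) = 0*5 = 0)
P(c) = (-4 + c)/(-3 + c)
R(L) = 0 (R(L) = 0/L = 0)
R(-17) + P(13/11) = 0 + (-4 + 13/11)/(-3 + 13/11) = 0 - 31/11/(-20/11) = 0 - 11/20*(-31/11) = 0 + 31/20 = 31/20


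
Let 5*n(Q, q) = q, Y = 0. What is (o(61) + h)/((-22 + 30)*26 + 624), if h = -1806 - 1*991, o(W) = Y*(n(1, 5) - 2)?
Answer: -2797/832 ≈ -3.3618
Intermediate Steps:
n(Q, q) = q/5
o(W) = 0 (o(W) = 0*((⅕)*5 - 2) = 0*(1 - 2) = 0*(-1) = 0)
h = -2797 (h = -1806 - 991 = -2797)
(o(61) + h)/((-22 + 30)*26 + 624) = (0 - 2797)/((-22 + 30)*26 + 624) = -2797/(8*26 + 624) = -2797/(208 + 624) = -2797/832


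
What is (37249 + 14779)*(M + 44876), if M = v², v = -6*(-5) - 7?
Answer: 2362331340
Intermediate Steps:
v = 23 (v = 30 - 7 = 23)
M = 529 (M = 23² = 529)
(37249 + 14779)*(M + 44876) = (37249 + 14779)*(529 + 44876) = 52028*45405 = 2362331340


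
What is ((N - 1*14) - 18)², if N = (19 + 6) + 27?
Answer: 400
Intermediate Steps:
N = 52 (N = 25 + 27 = 52)
((N - 1*14) - 18)² = ((52 - 1*14) - 18)² = ((52 - 14) - 18)² = (38 - 18)² = 20² = 400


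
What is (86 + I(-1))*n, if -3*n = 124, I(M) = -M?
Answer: -3596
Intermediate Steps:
n = -124/3 (n = -⅓*124 = -124/3 ≈ -41.333)
(86 + I(-1))*n = (86 - 1*(-1))*(-124/3) = (86 + 1)*(-124/3) = 87*(-124/3) = -3596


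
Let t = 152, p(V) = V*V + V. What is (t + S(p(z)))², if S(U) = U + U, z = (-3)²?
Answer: 110224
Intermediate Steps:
z = 9
p(V) = V + V² (p(V) = V² + V = V + V²)
S(U) = 2*U
(t + S(p(z)))² = (152 + 2*(9*(1 + 9)))² = (152 + 2*(9*10))² = (152 + 2*90)² = (152 + 180)² = 332² = 110224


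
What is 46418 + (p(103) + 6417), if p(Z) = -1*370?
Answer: 52465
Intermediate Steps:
p(Z) = -370
46418 + (p(103) + 6417) = 46418 + (-370 + 6417) = 46418 + 6047 = 52465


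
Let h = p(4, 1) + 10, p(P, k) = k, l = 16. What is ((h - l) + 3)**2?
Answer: 4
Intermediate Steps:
h = 11 (h = 1 + 10 = 11)
((h - l) + 3)**2 = ((11 - 1*16) + 3)**2 = ((11 - 16) + 3)**2 = (-5 + 3)**2 = (-2)**2 = 4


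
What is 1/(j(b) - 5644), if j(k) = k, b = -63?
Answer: -1/5707 ≈ -0.00017522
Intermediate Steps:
1/(j(b) - 5644) = 1/(-63 - 5644) = 1/(-5707) = -1/5707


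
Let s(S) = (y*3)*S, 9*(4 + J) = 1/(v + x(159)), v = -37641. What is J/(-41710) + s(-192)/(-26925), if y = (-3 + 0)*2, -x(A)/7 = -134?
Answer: -3172065435113/24731400810150 ≈ -0.12826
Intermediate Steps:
x(A) = 938 (x(A) = -7*(-134) = 938)
y = -6 (y = -3*2 = -6)
J = -1321309/330327 (J = -4 + 1/(9*(-37641 + 938)) = -4 + (⅑)/(-36703) = -4 + (⅑)*(-1/36703) = -4 - 1/330327 = -1321309/330327 ≈ -4.0000)
s(S) = -18*S (s(S) = (-6*3)*S = -18*S)
J/(-41710) + s(-192)/(-26925) = -1321309/330327/(-41710) - 18*(-192)/(-26925) = -1321309/330327*(-1/41710) + 3456*(-1/26925) = 1321309/13777939170 - 1152/8975 = -3172065435113/24731400810150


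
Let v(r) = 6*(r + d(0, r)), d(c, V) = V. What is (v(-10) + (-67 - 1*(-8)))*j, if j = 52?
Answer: -9308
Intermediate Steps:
v(r) = 12*r (v(r) = 6*(r + r) = 6*(2*r) = 12*r)
(v(-10) + (-67 - 1*(-8)))*j = (12*(-10) + (-67 - 1*(-8)))*52 = (-120 + (-67 + 8))*52 = (-120 - 59)*52 = -179*52 = -9308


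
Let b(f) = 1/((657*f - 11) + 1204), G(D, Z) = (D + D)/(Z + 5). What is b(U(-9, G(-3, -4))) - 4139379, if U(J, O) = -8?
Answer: -16818296878/4063 ≈ -4.1394e+6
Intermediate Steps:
G(D, Z) = 2*D/(5 + Z) (G(D, Z) = (2*D)/(5 + Z) = 2*D/(5 + Z))
b(f) = 1/(1193 + 657*f) (b(f) = 1/((-11 + 657*f) + 1204) = 1/(1193 + 657*f))
b(U(-9, G(-3, -4))) - 4139379 = 1/(1193 + 657*(-8)) - 4139379 = 1/(1193 - 5256) - 4139379 = 1/(-4063) - 4139379 = -1/4063 - 4139379 = -16818296878/4063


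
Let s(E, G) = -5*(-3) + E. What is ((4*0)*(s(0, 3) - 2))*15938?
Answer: 0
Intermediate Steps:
s(E, G) = 15 + E
((4*0)*(s(0, 3) - 2))*15938 = ((4*0)*((15 + 0) - 2))*15938 = (0*(15 - 2))*15938 = (0*13)*15938 = 0*15938 = 0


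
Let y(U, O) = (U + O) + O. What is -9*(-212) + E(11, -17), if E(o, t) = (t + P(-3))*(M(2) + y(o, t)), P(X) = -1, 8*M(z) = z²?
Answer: 2313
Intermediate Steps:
M(z) = z²/8
y(U, O) = U + 2*O (y(U, O) = (O + U) + O = U + 2*O)
E(o, t) = (-1 + t)*(½ + o + 2*t) (E(o, t) = (t - 1)*((⅛)*2² + (o + 2*t)) = (-1 + t)*((⅛)*4 + (o + 2*t)) = (-1 + t)*(½ + (o + 2*t)) = (-1 + t)*(½ + o + 2*t))
-9*(-212) + E(11, -17) = -9*(-212) + (-½ - 1*11 - 3/2*(-17) - 17*(11 + 2*(-17))) = 1908 + (-½ - 11 + 51/2 - 17*(11 - 34)) = 1908 + (-½ - 11 + 51/2 - 17*(-23)) = 1908 + (-½ - 11 + 51/2 + 391) = 1908 + 405 = 2313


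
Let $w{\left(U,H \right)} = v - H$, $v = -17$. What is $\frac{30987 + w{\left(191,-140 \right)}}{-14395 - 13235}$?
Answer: $- \frac{1037}{921} \approx -1.1259$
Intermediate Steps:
$w{\left(U,H \right)} = -17 - H$
$\frac{30987 + w{\left(191,-140 \right)}}{-14395 - 13235} = \frac{30987 - -123}{-14395 - 13235} = \frac{30987 + \left(-17 + 140\right)}{-27630} = \left(30987 + 123\right) \left(- \frac{1}{27630}\right) = 31110 \left(- \frac{1}{27630}\right) = - \frac{1037}{921}$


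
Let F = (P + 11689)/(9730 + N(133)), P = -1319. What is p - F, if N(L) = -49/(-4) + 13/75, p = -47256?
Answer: -138119498112/2922727 ≈ -47257.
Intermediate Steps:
N(L) = 3727/300 (N(L) = -49*(-¼) + 13*(1/75) = 49/4 + 13/75 = 3727/300)
F = 3111000/2922727 (F = (-1319 + 11689)/(9730 + 3727/300) = 10370/(2922727/300) = 10370*(300/2922727) = 3111000/2922727 ≈ 1.0644)
p - F = -47256 - 1*3111000/2922727 = -47256 - 3111000/2922727 = -138119498112/2922727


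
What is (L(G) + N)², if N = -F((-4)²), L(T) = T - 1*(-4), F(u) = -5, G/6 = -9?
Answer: 2025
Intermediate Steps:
G = -54 (G = 6*(-9) = -54)
L(T) = 4 + T (L(T) = T + 4 = 4 + T)
N = 5 (N = -1*(-5) = 5)
(L(G) + N)² = ((4 - 54) + 5)² = (-50 + 5)² = (-45)² = 2025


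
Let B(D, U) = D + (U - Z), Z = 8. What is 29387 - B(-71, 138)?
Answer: 29328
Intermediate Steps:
B(D, U) = -8 + D + U (B(D, U) = D + (U - 1*8) = D + (U - 8) = D + (-8 + U) = -8 + D + U)
29387 - B(-71, 138) = 29387 - (-8 - 71 + 138) = 29387 - 1*59 = 29387 - 59 = 29328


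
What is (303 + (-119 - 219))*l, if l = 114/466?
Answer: -1995/233 ≈ -8.5622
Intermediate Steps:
l = 57/233 (l = 114*(1/466) = 57/233 ≈ 0.24464)
(303 + (-119 - 219))*l = (303 + (-119 - 219))*(57/233) = (303 - 338)*(57/233) = -35*57/233 = -1995/233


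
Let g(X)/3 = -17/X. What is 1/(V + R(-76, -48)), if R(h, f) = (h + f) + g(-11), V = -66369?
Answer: -11/731372 ≈ -1.5040e-5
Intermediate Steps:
g(X) = -51/X (g(X) = 3*(-17/X) = -51/X)
R(h, f) = 51/11 + f + h (R(h, f) = (h + f) - 51/(-11) = (f + h) - 51*(-1/11) = (f + h) + 51/11 = 51/11 + f + h)
1/(V + R(-76, -48)) = 1/(-66369 + (51/11 - 48 - 76)) = 1/(-66369 - 1313/11) = 1/(-731372/11) = -11/731372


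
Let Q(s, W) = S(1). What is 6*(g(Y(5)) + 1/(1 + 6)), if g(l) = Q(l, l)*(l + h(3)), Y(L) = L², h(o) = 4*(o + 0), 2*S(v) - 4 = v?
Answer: 3891/7 ≈ 555.86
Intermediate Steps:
S(v) = 2 + v/2
Q(s, W) = 5/2 (Q(s, W) = 2 + (½)*1 = 2 + ½ = 5/2)
h(o) = 4*o
g(l) = 30 + 5*l/2 (g(l) = 5*(l + 4*3)/2 = 5*(l + 12)/2 = 5*(12 + l)/2 = 30 + 5*l/2)
6*(g(Y(5)) + 1/(1 + 6)) = 6*((30 + (5/2)*5²) + 1/(1 + 6)) = 6*((30 + (5/2)*25) + 1/7) = 6*((30 + 125/2) + ⅐) = 6*(185/2 + ⅐) = 6*(1297/14) = 3891/7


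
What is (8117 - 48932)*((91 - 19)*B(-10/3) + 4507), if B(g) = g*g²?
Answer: -75113205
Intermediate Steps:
B(g) = g³
(8117 - 48932)*((91 - 19)*B(-10/3) + 4507) = (8117 - 48932)*((91 - 19)*(-10/3)³ + 4507) = -40815*(72*(-10*⅓)³ + 4507) = -40815*(72*(-10/3)³ + 4507) = -40815*(72*(-1000/27) + 4507) = -40815*(-8000/3 + 4507) = -40815*5521/3 = -75113205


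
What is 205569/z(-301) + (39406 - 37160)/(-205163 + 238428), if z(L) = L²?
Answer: 1005963233/430548895 ≈ 2.3365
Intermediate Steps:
205569/z(-301) + (39406 - 37160)/(-205163 + 238428) = 205569/((-301)²) + (39406 - 37160)/(-205163 + 238428) = 205569/90601 + 2246/33265 = 205569*(1/90601) + 2246*(1/33265) = 29367/12943 + 2246/33265 = 1005963233/430548895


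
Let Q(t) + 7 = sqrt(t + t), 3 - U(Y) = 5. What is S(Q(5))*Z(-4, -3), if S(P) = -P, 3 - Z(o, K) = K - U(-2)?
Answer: 28 - 4*sqrt(10) ≈ 15.351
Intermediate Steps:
U(Y) = -2 (U(Y) = 3 - 1*5 = 3 - 5 = -2)
Q(t) = -7 + sqrt(2)*sqrt(t) (Q(t) = -7 + sqrt(t + t) = -7 + sqrt(2*t) = -7 + sqrt(2)*sqrt(t))
Z(o, K) = 1 - K (Z(o, K) = 3 - (K - 1*(-2)) = 3 - (K + 2) = 3 - (2 + K) = 3 + (-2 - K) = 1 - K)
S(Q(5))*Z(-4, -3) = (-(-7 + sqrt(2)*sqrt(5)))*(1 - 1*(-3)) = (-(-7 + sqrt(10)))*(1 + 3) = (7 - sqrt(10))*4 = 28 - 4*sqrt(10)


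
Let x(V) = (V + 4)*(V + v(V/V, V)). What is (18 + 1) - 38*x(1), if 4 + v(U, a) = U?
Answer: 399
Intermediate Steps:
v(U, a) = -4 + U
x(V) = (-3 + V)*(4 + V) (x(V) = (V + 4)*(V + (-4 + V/V)) = (4 + V)*(V + (-4 + 1)) = (4 + V)*(V - 3) = (4 + V)*(-3 + V) = (-3 + V)*(4 + V))
(18 + 1) - 38*x(1) = (18 + 1) - 38*(-12 + 1 + 1**2) = 19 - 38*(-12 + 1 + 1) = 19 - 38*(-10) = 19 + 380 = 399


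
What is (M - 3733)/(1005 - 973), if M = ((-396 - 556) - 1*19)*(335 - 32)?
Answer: -148973/16 ≈ -9310.8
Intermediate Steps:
M = -294213 (M = (-952 - 19)*303 = -971*303 = -294213)
(M - 3733)/(1005 - 973) = (-294213 - 3733)/(1005 - 973) = -297946/32 = -297946*1/32 = -148973/16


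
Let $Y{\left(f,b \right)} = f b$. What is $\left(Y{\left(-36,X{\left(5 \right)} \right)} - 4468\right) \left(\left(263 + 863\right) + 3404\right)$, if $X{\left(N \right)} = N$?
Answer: $-21055440$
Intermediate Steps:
$Y{\left(f,b \right)} = b f$
$\left(Y{\left(-36,X{\left(5 \right)} \right)} - 4468\right) \left(\left(263 + 863\right) + 3404\right) = \left(5 \left(-36\right) - 4468\right) \left(\left(263 + 863\right) + 3404\right) = \left(-180 - 4468\right) \left(1126 + 3404\right) = \left(-4648\right) 4530 = -21055440$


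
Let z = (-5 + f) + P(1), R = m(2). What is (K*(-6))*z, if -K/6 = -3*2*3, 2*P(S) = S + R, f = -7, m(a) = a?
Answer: 6804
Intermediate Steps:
R = 2
P(S) = 1 + S/2 (P(S) = (S + 2)/2 = (2 + S)/2 = 1 + S/2)
K = 108 (K = -6*(-3*2)*3 = -(-36)*3 = -6*(-18) = 108)
z = -21/2 (z = (-5 - 7) + (1 + (1/2)*1) = -12 + (1 + 1/2) = -12 + 3/2 = -21/2 ≈ -10.500)
(K*(-6))*z = (108*(-6))*(-21/2) = -648*(-21/2) = 6804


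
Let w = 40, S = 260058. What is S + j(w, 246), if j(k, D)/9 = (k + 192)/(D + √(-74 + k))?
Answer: 7873512774/30275 - 1044*I*√34/30275 ≈ 2.6007e+5 - 0.20107*I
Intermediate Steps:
j(k, D) = 9*(192 + k)/(D + √(-74 + k)) (j(k, D) = 9*((k + 192)/(D + √(-74 + k))) = 9*((192 + k)/(D + √(-74 + k))) = 9*(192 + k)/(D + √(-74 + k)))
S + j(w, 246) = 260058 + 9*(192 + 40)/(246 + √(-74 + 40)) = 260058 + 9*232/(246 + √(-34)) = 260058 + 9*232/(246 + I*√34) = 260058 + 2088/(246 + I*√34)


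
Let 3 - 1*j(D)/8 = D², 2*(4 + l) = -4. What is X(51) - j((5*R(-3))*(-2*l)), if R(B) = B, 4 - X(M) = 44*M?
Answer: 256936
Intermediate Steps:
l = -6 (l = -4 + (½)*(-4) = -4 - 2 = -6)
X(M) = 4 - 44*M
j(D) = 24 - 8*D²
X(51) - j((5*R(-3))*(-2*l)) = (4 - 44*51) - (24 - 8*((5*(-3))*(-2*(-6)))²) = (4 - 2244) - (24 - 8*(-15*12)²) = -2240 - (24 - 8*(-180)²) = -2240 - (24 - 8*32400) = -2240 - (24 - 259200) = -2240 - 1*(-259176) = -2240 + 259176 = 256936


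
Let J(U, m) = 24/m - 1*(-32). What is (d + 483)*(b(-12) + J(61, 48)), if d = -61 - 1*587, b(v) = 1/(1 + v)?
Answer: -10695/2 ≈ -5347.5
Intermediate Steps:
J(U, m) = 32 + 24/m (J(U, m) = 24/m + 32 = 32 + 24/m)
d = -648 (d = -61 - 587 = -648)
(d + 483)*(b(-12) + J(61, 48)) = (-648 + 483)*(1/(1 - 12) + (32 + 24/48)) = -165*(1/(-11) + (32 + 24*(1/48))) = -165*(-1/11 + (32 + ½)) = -165*(-1/11 + 65/2) = -165*713/22 = -10695/2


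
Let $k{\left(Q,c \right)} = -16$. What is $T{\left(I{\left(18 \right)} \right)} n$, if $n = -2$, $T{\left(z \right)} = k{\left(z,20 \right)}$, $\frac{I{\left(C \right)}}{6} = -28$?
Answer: $32$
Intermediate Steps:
$I{\left(C \right)} = -168$ ($I{\left(C \right)} = 6 \left(-28\right) = -168$)
$T{\left(z \right)} = -16$
$T{\left(I{\left(18 \right)} \right)} n = \left(-16\right) \left(-2\right) = 32$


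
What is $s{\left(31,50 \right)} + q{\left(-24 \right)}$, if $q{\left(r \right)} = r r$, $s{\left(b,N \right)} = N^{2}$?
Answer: $3076$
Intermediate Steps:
$q{\left(r \right)} = r^{2}$
$s{\left(31,50 \right)} + q{\left(-24 \right)} = 50^{2} + \left(-24\right)^{2} = 2500 + 576 = 3076$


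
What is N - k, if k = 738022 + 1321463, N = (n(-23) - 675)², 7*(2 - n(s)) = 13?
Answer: -78598589/49 ≈ -1.6041e+6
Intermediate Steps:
n(s) = ⅐ (n(s) = 2 - ⅐*13 = 2 - 13/7 = ⅐)
N = 22316176/49 (N = (⅐ - 675)² = (-4724/7)² = 22316176/49 ≈ 4.5543e+5)
k = 2059485
N - k = 22316176/49 - 1*2059485 = 22316176/49 - 2059485 = -78598589/49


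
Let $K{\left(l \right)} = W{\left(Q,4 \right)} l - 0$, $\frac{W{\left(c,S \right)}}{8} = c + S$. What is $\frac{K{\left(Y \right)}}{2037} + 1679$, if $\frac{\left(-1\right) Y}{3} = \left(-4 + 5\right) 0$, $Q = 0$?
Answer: $1679$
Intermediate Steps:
$W{\left(c,S \right)} = 8 S + 8 c$ ($W{\left(c,S \right)} = 8 \left(c + S\right) = 8 \left(S + c\right) = 8 S + 8 c$)
$Y = 0$ ($Y = - 3 \left(-4 + 5\right) 0 = - 3 \cdot 1 \cdot 0 = \left(-3\right) 0 = 0$)
$K{\left(l \right)} = 32 l$ ($K{\left(l \right)} = \left(8 \cdot 4 + 8 \cdot 0\right) l - 0 = \left(32 + 0\right) l + 0 = 32 l + 0 = 32 l$)
$\frac{K{\left(Y \right)}}{2037} + 1679 = \frac{32 \cdot 0}{2037} + 1679 = 0 \cdot \frac{1}{2037} + 1679 = 0 + 1679 = 1679$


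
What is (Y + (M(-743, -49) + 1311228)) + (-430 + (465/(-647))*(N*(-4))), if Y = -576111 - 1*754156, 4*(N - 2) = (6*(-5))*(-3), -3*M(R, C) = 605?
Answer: -38044054/1941 ≈ -19600.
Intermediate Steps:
M(R, C) = -605/3 (M(R, C) = -⅓*605 = -605/3)
N = 49/2 (N = 2 + ((6*(-5))*(-3))/4 = 2 + (-30*(-3))/4 = 2 + (¼)*90 = 2 + 45/2 = 49/2 ≈ 24.500)
Y = -1330267 (Y = -576111 - 754156 = -1330267)
(Y + (M(-743, -49) + 1311228)) + (-430 + (465/(-647))*(N*(-4))) = (-1330267 + (-605/3 + 1311228)) + (-430 + (465/(-647))*((49/2)*(-4))) = (-1330267 + 3933079/3) + (-430 + (465*(-1/647))*(-98)) = -57722/3 + (-430 - 465/647*(-98)) = -57722/3 + (-430 + 45570/647) = -57722/3 - 232640/647 = -38044054/1941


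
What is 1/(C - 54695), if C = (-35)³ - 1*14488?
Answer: -1/112058 ≈ -8.9239e-6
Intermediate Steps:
C = -57363 (C = -42875 - 14488 = -57363)
1/(C - 54695) = 1/(-57363 - 54695) = 1/(-112058) = -1/112058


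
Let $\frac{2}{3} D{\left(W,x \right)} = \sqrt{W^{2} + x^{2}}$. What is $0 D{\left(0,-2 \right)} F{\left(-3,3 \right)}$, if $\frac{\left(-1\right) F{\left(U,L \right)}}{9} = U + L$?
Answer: $0$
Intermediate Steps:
$F{\left(U,L \right)} = - 9 L - 9 U$ ($F{\left(U,L \right)} = - 9 \left(U + L\right) = - 9 \left(L + U\right) = - 9 L - 9 U$)
$D{\left(W,x \right)} = \frac{3 \sqrt{W^{2} + x^{2}}}{2}$
$0 D{\left(0,-2 \right)} F{\left(-3,3 \right)} = 0 \frac{3 \sqrt{0^{2} + \left(-2\right)^{2}}}{2} \left(\left(-9\right) 3 - -27\right) = 0 \frac{3 \sqrt{0 + 4}}{2} \left(-27 + 27\right) = 0 \frac{3 \sqrt{4}}{2} \cdot 0 = 0 \cdot \frac{3}{2} \cdot 2 \cdot 0 = 0 \cdot 3 \cdot 0 = 0 \cdot 0 = 0$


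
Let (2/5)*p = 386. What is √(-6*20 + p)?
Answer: 13*√5 ≈ 29.069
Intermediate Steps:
p = 965 (p = (5/2)*386 = 965)
√(-6*20 + p) = √(-6*20 + 965) = √(-120 + 965) = √845 = 13*√5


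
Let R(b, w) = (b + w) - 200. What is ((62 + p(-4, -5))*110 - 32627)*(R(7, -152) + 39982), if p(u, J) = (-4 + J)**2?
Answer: -669746389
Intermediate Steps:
R(b, w) = -200 + b + w
((62 + p(-4, -5))*110 - 32627)*(R(7, -152) + 39982) = ((62 + (-4 - 5)**2)*110 - 32627)*((-200 + 7 - 152) + 39982) = ((62 + (-9)**2)*110 - 32627)*(-345 + 39982) = ((62 + 81)*110 - 32627)*39637 = (143*110 - 32627)*39637 = (15730 - 32627)*39637 = -16897*39637 = -669746389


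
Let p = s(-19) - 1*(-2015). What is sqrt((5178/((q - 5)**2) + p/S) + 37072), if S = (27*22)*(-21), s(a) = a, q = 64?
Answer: 2*sqrt(15494303862191)/40887 ≈ 192.54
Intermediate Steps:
S = -12474 (S = 594*(-21) = -12474)
p = 1996 (p = -19 - 1*(-2015) = -19 + 2015 = 1996)
sqrt((5178/((q - 5)**2) + p/S) + 37072) = sqrt((5178/((64 - 5)**2) + 1996/(-12474)) + 37072) = sqrt((5178/(59**2) + 1996*(-1/12474)) + 37072) = sqrt((5178/3481 - 998/6237) + 37072) = sqrt(28821148/21710997 + 37072) = sqrt(804898901932/21710997) = 2*sqrt(15494303862191)/40887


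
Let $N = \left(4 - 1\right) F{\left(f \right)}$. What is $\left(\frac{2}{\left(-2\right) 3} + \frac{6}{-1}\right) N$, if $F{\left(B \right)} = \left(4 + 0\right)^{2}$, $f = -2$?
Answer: $-304$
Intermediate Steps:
$F{\left(B \right)} = 16$ ($F{\left(B \right)} = 4^{2} = 16$)
$N = 48$ ($N = \left(4 - 1\right) 16 = 3 \cdot 16 = 48$)
$\left(\frac{2}{\left(-2\right) 3} + \frac{6}{-1}\right) N = \left(\frac{2}{\left(-2\right) 3} + \frac{6}{-1}\right) 48 = \left(\frac{2}{-6} + 6 \left(-1\right)\right) 48 = \left(2 \left(- \frac{1}{6}\right) - 6\right) 48 = \left(- \frac{1}{3} - 6\right) 48 = \left(- \frac{19}{3}\right) 48 = -304$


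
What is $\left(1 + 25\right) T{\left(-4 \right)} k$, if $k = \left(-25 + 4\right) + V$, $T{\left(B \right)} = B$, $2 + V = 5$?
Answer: $1872$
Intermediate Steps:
$V = 3$ ($V = -2 + 5 = 3$)
$k = -18$ ($k = \left(-25 + 4\right) + 3 = -21 + 3 = -18$)
$\left(1 + 25\right) T{\left(-4 \right)} k = \left(1 + 25\right) \left(-4\right) \left(-18\right) = 26 \left(-4\right) \left(-18\right) = \left(-104\right) \left(-18\right) = 1872$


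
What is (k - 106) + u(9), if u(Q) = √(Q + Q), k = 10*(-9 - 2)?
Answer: -216 + 3*√2 ≈ -211.76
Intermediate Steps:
k = -110 (k = 10*(-11) = -110)
u(Q) = √2*√Q (u(Q) = √(2*Q) = √2*√Q)
(k - 106) + u(9) = (-110 - 106) + √2*√9 = -216 + √2*3 = -216 + 3*√2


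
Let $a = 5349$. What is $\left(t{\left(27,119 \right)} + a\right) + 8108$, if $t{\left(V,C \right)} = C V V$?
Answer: $100208$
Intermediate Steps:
$t{\left(V,C \right)} = C V^{2}$
$\left(t{\left(27,119 \right)} + a\right) + 8108 = \left(119 \cdot 27^{2} + 5349\right) + 8108 = \left(119 \cdot 729 + 5349\right) + 8108 = \left(86751 + 5349\right) + 8108 = 92100 + 8108 = 100208$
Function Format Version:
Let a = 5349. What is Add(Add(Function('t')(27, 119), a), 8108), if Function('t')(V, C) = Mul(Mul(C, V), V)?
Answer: 100208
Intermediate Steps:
Function('t')(V, C) = Mul(C, Pow(V, 2))
Add(Add(Function('t')(27, 119), a), 8108) = Add(Add(Mul(119, Pow(27, 2)), 5349), 8108) = Add(Add(Mul(119, 729), 5349), 8108) = Add(Add(86751, 5349), 8108) = Add(92100, 8108) = 100208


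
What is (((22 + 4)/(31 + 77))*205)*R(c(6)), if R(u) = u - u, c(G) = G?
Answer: 0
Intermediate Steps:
R(u) = 0
(((22 + 4)/(31 + 77))*205)*R(c(6)) = (((22 + 4)/(31 + 77))*205)*0 = ((26/108)*205)*0 = ((26*(1/108))*205)*0 = ((13/54)*205)*0 = (2665/54)*0 = 0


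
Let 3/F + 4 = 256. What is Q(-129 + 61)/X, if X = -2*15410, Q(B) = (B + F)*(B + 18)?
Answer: -28555/258888 ≈ -0.11030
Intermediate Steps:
F = 1/84 (F = 3/(-4 + 256) = 3/252 = 3*(1/252) = 1/84 ≈ 0.011905)
Q(B) = (18 + B)*(1/84 + B) (Q(B) = (B + 1/84)*(B + 18) = (1/84 + B)*(18 + B) = (18 + B)*(1/84 + B))
X = -30820
Q(-129 + 61)/X = (3/14 + (-129 + 61)² + 1513*(-129 + 61)/84)/(-30820) = (3/14 + (-68)² + (1513/84)*(-68))*(-1/30820) = (3/14 + 4624 - 25721/21)*(-1/30820) = (142775/42)*(-1/30820) = -28555/258888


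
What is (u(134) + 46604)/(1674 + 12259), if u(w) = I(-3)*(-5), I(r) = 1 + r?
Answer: 46614/13933 ≈ 3.3456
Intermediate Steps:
u(w) = 10 (u(w) = (1 - 3)*(-5) = -2*(-5) = 10)
(u(134) + 46604)/(1674 + 12259) = (10 + 46604)/(1674 + 12259) = 46614/13933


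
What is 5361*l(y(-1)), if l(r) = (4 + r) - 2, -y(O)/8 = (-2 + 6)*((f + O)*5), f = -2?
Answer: 2584002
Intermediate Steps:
y(O) = 320 - 160*O (y(O) = -8*(-2 + 6)*(-2 + O)*5 = -32*(-10 + 5*O) = -8*(-40 + 20*O) = 320 - 160*O)
l(r) = 2 + r
5361*l(y(-1)) = 5361*(2 + (320 - 160*(-1))) = 5361*(2 + (320 + 160)) = 5361*(2 + 480) = 5361*482 = 2584002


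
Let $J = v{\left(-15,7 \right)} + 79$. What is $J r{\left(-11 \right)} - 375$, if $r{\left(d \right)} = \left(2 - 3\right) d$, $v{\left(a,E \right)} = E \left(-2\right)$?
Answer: $340$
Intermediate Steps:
$v{\left(a,E \right)} = - 2 E$
$r{\left(d \right)} = - d$
$J = 65$ ($J = \left(-2\right) 7 + 79 = -14 + 79 = 65$)
$J r{\left(-11 \right)} - 375 = 65 \left(\left(-1\right) \left(-11\right)\right) - 375 = 65 \cdot 11 - 375 = 715 - 375 = 340$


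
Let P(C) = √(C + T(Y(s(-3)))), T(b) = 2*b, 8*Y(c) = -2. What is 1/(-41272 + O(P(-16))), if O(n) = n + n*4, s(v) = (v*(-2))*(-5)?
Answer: -7504/309705163 - 5*I*√66/3406756793 ≈ -2.4229e-5 - 1.1923e-8*I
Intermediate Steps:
s(v) = 10*v (s(v) = -2*v*(-5) = 10*v)
Y(c) = -¼ (Y(c) = (⅛)*(-2) = -¼)
P(C) = √(-½ + C) (P(C) = √(C + 2*(-¼)) = √(C - ½) = √(-½ + C))
O(n) = 5*n (O(n) = n + 4*n = 5*n)
1/(-41272 + O(P(-16))) = 1/(-41272 + 5*(√(-2 + 4*(-16))/2)) = 1/(-41272 + 5*(√(-2 - 64)/2)) = 1/(-41272 + 5*(√(-66)/2)) = 1/(-41272 + 5*((I*√66)/2)) = 1/(-41272 + 5*(I*√66/2)) = 1/(-41272 + 5*I*√66/2)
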